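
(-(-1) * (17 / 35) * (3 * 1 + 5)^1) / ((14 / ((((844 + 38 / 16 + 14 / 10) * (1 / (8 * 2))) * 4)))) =576487 / 9800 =58.83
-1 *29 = -29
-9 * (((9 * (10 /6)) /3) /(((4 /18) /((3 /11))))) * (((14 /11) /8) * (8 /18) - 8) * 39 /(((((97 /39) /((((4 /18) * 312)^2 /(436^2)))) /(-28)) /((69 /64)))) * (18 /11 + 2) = -29238424078500 /1533920267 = -19061.24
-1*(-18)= 18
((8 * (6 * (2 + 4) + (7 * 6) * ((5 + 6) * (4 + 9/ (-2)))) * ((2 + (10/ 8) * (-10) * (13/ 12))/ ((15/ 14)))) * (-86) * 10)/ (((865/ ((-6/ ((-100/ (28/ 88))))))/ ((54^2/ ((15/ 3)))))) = -44249174424/ 237875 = -186018.60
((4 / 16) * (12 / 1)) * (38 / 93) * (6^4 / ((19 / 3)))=7776 / 31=250.84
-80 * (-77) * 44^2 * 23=274292480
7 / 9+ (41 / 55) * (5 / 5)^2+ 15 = 8179 / 495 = 16.52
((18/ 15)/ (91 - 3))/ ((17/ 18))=27/ 1870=0.01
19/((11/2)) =38/11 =3.45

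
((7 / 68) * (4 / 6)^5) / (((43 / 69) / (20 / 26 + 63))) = 1.39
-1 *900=-900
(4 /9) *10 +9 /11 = 521 /99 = 5.26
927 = 927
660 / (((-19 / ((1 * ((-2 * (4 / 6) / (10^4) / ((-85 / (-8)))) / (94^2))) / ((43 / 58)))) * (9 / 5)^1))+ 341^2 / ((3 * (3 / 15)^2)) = 33446195822635651 / 34515901125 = 969008.33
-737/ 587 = -1.26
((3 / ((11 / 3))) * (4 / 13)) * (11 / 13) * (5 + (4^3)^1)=2484 / 169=14.70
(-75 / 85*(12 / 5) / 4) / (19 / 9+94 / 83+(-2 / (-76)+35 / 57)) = -255474 / 1874267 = -0.14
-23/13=-1.77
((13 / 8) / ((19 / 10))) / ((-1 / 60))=-51.32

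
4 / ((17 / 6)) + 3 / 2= 99 / 34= 2.91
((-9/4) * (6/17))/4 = -27/136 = -0.20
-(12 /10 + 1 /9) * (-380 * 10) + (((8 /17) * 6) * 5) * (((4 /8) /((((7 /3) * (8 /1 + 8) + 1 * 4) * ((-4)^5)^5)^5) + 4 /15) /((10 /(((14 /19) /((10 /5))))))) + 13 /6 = 960696903021573939264586185966054651087083877156407208016977478752300912588078689310237032189 /192735798117108095251655285140347365436323178928964319888171977736440432859637798183895040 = 4984.53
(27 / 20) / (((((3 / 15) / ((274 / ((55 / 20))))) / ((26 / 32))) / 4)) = 48087 / 22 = 2185.77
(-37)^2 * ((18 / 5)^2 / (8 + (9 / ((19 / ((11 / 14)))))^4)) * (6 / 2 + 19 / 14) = 9640.06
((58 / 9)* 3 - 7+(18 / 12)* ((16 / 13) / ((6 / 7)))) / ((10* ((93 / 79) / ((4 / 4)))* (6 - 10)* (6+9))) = -8927 / 435240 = -0.02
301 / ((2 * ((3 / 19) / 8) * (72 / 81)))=8578.50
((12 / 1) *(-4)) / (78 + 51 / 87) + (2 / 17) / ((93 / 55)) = -1950062 / 3603099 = -0.54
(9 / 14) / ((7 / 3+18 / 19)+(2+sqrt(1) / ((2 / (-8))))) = 513 / 1022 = 0.50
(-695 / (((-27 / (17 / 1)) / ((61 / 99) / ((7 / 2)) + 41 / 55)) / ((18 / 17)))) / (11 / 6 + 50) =1775308 / 215523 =8.24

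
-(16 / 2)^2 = -64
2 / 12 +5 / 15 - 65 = -129 / 2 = -64.50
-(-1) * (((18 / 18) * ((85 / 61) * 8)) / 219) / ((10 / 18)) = 408 / 4453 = 0.09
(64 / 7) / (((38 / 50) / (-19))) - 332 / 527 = -845524 / 3689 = -229.20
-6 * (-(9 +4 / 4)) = 60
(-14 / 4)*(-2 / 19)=0.37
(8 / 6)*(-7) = -28 / 3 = -9.33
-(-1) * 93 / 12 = 31 / 4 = 7.75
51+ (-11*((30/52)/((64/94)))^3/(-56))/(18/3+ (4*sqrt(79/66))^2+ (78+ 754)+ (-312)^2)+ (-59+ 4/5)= -3762625145183120169/522586914050539520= -7.20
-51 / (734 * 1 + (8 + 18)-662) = -51 / 98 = -0.52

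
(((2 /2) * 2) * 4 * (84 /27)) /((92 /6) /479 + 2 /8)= 429184 /4863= 88.25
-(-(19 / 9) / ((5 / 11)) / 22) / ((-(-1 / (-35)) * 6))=-133 / 108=-1.23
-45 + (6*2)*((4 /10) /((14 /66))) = -783 /35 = -22.37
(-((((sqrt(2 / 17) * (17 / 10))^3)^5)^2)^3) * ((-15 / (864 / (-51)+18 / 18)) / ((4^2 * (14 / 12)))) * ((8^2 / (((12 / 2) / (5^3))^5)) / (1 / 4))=-398703807810572411498315063055075847178723756123452198369 / 9540282189846038818359375000000000000000000000000000000000000000000000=-0.00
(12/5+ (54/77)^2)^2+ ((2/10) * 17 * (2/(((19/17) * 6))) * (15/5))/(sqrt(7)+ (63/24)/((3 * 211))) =823460416 * sqrt(7)/1894809105+ 397785729736185992/47577358682313075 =9.51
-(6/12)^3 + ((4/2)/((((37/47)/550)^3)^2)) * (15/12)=5967511714830802809934273591/20525811272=290732075616972125.59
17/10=1.70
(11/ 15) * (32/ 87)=352/ 1305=0.27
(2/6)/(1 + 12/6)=1/9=0.11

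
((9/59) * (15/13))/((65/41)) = 1107/9971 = 0.11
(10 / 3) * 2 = 20 / 3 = 6.67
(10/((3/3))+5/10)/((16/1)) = 21/32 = 0.66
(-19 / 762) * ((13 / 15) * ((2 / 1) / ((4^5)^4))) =-247 / 6283708952739840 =-0.00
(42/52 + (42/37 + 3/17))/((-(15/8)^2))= -123232/204425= -0.60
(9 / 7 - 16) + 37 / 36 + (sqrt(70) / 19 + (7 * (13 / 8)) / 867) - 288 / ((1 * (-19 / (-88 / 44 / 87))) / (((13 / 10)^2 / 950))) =-13031950505111 / 953045415000 + sqrt(70) / 19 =-13.23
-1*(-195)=195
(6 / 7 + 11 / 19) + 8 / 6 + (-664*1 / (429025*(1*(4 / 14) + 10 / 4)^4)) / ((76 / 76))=365576289957083 / 132005695328325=2.77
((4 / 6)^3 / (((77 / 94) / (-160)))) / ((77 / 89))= -10708480 / 160083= -66.89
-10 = -10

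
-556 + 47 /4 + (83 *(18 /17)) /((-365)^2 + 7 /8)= -4382711495 /8052764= -544.25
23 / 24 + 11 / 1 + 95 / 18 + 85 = 7361 / 72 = 102.24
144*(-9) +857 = -439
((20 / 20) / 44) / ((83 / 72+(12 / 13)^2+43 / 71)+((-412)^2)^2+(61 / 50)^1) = 5399550 / 6845404370358034019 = 0.00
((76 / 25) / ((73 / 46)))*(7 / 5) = 24472 / 9125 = 2.68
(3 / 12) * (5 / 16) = 5 / 64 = 0.08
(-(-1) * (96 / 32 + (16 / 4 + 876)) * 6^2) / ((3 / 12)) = 127152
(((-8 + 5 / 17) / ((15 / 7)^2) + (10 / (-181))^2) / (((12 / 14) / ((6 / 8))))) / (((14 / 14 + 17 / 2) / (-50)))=1469372513 / 190472454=7.71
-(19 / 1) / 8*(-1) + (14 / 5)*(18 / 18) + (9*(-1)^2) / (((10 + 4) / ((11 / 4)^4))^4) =2511.59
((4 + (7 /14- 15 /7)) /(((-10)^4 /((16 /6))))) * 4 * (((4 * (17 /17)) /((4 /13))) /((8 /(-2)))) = -143 /17500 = -0.01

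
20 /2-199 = -189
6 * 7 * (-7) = -294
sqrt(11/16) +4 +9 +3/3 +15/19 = sqrt(11)/4 +281/19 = 15.62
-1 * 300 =-300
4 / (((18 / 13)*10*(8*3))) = 13 / 1080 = 0.01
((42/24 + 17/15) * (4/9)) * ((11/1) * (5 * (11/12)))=20933/324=64.61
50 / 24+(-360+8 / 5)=-21379 / 60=-356.32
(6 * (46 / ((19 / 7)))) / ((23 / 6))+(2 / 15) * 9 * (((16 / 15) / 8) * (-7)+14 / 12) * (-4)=12068 / 475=25.41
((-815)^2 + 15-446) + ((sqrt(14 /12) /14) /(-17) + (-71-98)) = 663625-sqrt(42) /1428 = 663625.00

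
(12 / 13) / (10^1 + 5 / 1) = 4 / 65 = 0.06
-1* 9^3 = -729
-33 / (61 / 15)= -495 / 61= -8.11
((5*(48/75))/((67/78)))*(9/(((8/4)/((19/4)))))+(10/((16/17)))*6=192129/1340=143.38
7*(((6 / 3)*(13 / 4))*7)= 637 / 2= 318.50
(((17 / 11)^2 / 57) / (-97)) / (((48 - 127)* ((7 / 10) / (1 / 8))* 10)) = 0.00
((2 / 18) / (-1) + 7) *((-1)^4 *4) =248 / 9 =27.56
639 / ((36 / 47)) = 3337 / 4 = 834.25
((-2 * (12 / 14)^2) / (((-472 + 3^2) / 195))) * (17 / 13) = 0.81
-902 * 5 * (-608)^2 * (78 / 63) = -43346800640 / 21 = -2064133363.81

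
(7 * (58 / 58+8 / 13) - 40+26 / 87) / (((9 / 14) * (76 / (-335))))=75304985 / 386802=194.69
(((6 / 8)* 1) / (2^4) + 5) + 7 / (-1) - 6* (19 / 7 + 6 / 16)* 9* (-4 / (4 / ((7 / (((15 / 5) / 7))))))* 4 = 697411 / 64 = 10897.05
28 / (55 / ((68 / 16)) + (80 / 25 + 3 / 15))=2380 / 1389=1.71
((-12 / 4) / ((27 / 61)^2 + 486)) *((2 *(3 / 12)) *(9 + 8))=-0.05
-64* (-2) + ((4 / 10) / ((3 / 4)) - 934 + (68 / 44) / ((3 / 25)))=-130777 / 165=-792.59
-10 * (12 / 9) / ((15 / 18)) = -16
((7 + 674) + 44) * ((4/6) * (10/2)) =7250/3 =2416.67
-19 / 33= -0.58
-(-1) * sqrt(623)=sqrt(623)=24.96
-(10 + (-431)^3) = 80062981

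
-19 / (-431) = 19 / 431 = 0.04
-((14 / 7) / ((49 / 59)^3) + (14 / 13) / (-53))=-281365176 / 81060161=-3.47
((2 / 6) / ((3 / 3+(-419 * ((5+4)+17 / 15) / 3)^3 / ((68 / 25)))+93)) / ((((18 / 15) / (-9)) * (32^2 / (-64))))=-309825 / 2066630243022656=-0.00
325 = 325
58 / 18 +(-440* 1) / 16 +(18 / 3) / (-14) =-3113 / 126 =-24.71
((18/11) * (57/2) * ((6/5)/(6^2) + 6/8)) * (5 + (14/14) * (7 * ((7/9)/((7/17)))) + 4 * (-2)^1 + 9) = 154489/220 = 702.22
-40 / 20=-2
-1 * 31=-31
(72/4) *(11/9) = 22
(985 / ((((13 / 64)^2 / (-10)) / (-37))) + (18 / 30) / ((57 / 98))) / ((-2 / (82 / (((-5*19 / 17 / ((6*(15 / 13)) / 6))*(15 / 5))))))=98844915991714 / 3965585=24925683.35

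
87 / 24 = 29 / 8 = 3.62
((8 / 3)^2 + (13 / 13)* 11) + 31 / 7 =1420 / 63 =22.54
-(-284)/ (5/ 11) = 3124/ 5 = 624.80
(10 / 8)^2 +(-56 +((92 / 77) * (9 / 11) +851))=10808263 / 13552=797.54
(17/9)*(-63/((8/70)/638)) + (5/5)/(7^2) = -65103113/98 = -664317.48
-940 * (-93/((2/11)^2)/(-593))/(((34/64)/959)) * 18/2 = -730377315360/10081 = -72450879.41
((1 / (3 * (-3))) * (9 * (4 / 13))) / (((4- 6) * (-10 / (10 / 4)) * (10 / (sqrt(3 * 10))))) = -sqrt(30) / 260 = -0.02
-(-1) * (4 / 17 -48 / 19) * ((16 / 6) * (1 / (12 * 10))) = -148 / 2907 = -0.05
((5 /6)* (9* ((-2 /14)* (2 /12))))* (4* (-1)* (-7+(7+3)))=15 /7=2.14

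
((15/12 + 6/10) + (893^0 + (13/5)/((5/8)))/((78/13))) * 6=813/50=16.26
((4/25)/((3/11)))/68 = 11/1275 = 0.01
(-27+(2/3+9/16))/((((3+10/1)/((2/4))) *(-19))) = 1237/23712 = 0.05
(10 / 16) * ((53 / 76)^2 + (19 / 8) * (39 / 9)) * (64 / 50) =8.62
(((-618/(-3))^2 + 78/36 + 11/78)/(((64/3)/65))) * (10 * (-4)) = -20688675/4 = -5172168.75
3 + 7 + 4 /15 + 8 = 274 /15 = 18.27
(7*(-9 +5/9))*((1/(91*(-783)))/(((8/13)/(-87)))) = -19/162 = -0.12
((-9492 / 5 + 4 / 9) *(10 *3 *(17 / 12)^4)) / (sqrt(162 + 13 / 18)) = -222917549 *sqrt(5858) / 948996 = -17978.55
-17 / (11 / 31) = -527 / 11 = -47.91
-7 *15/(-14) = 15/2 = 7.50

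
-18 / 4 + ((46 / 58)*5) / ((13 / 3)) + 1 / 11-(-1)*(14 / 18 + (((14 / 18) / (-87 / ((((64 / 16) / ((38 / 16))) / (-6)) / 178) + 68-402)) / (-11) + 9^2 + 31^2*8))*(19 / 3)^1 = 1611252082897123 / 32745632634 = 49205.10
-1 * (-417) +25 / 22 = 9199 / 22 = 418.14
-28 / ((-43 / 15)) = 420 / 43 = 9.77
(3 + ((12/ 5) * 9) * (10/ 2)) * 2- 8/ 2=218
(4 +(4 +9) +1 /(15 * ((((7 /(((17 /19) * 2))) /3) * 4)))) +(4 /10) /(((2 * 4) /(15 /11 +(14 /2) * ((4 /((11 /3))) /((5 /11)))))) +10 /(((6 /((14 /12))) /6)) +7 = 16058311 /438900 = 36.59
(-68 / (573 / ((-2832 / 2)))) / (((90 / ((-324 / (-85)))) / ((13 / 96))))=4602 / 4775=0.96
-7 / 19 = -0.37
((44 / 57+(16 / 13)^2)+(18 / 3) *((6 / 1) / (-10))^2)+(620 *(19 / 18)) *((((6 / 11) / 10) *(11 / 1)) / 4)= 49423739 / 481650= 102.61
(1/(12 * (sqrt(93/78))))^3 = 13 * sqrt(806)/830304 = 0.00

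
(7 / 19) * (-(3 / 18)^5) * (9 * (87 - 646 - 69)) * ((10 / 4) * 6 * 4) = 5495 / 342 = 16.07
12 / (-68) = -3 / 17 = -0.18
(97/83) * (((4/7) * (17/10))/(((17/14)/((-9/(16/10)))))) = -873/166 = -5.26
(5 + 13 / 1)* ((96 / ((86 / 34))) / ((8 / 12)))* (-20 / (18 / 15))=-734400 / 43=-17079.07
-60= -60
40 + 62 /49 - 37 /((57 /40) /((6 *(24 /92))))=13374 /21413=0.62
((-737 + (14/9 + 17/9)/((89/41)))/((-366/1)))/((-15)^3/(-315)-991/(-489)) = 336062153/2130925932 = 0.16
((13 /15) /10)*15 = 13 /10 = 1.30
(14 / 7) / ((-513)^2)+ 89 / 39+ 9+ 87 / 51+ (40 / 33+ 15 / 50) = 92766156167 / 6397638390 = 14.50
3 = 3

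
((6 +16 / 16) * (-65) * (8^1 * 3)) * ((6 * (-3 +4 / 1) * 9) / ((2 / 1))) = -294840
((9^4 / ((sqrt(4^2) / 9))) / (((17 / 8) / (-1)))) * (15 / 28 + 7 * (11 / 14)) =-9979281 / 238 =-41929.75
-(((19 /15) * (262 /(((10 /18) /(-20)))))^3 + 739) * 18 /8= 1918451941090929 /500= 3836903882181.86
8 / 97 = 0.08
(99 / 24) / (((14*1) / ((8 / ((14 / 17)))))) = 2.86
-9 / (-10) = 9 / 10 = 0.90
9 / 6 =3 / 2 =1.50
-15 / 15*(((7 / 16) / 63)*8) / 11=-0.01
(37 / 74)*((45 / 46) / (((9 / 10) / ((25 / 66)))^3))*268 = 654296875 / 66950631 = 9.77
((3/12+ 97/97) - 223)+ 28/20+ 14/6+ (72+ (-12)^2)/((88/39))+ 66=-56.29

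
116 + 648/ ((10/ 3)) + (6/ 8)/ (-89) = 552497/ 1780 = 310.39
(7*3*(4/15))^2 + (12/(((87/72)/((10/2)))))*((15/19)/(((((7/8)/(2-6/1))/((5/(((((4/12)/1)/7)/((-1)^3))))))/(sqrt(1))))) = 259631984/13775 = 18848.06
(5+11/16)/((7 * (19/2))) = 13/152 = 0.09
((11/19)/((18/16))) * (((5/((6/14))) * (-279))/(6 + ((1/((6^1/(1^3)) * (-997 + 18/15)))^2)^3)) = -3231866222113540210248177722880/11576227984529019186268127677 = -279.18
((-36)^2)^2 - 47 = 1679569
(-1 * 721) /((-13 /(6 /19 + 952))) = 13045774 /247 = 52816.90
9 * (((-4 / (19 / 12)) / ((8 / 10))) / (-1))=540 / 19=28.42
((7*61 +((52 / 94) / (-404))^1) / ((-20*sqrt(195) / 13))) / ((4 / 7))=-1135099*sqrt(195) / 455712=-34.78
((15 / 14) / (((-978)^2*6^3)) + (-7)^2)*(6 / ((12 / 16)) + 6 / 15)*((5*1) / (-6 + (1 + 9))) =47242657733 / 91822464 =514.50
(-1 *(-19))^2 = 361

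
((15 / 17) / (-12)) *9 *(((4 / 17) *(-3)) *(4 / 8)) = 135 / 578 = 0.23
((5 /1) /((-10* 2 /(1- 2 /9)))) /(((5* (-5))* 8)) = 7 /7200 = 0.00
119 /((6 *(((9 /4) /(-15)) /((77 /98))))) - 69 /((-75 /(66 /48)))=-184723 /1800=-102.62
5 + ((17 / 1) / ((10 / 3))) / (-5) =199 / 50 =3.98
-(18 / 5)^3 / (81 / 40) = -576 / 25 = -23.04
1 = 1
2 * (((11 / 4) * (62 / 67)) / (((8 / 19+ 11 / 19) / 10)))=3410 / 67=50.90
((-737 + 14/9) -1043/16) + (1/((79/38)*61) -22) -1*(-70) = -522272929/693936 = -752.62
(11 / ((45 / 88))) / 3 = 968 / 135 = 7.17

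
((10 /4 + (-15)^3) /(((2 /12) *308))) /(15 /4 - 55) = 4047 /3157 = 1.28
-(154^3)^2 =-13339032325696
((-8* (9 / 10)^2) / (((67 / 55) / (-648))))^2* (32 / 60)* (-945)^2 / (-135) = -4704288930367488 / 112225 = -41918368726.82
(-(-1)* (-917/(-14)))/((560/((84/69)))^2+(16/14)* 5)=917/2962480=0.00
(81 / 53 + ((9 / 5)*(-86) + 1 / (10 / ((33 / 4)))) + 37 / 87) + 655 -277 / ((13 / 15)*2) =343.17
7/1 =7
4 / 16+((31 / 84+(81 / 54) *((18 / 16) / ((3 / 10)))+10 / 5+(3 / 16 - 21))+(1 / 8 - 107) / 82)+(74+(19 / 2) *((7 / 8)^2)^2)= 65.70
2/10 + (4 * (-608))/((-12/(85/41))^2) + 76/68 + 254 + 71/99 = 2594952973/14145615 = 183.45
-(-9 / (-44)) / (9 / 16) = -4 / 11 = -0.36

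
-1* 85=-85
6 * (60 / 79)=360 / 79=4.56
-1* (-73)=73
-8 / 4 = -2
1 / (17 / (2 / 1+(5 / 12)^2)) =313 / 2448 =0.13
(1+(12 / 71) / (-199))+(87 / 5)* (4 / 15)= 1991889 / 353225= 5.64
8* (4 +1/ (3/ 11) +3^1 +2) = 304/ 3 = 101.33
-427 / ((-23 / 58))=24766 / 23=1076.78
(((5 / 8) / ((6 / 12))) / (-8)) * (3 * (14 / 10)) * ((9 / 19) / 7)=-27 / 608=-0.04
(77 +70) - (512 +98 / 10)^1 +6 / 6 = -1869 / 5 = -373.80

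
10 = 10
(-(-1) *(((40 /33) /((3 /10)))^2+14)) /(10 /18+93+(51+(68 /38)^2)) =0.21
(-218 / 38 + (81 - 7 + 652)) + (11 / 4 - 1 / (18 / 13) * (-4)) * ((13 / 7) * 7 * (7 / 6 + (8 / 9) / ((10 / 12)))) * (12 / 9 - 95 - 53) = -35845432 / 1539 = -23291.38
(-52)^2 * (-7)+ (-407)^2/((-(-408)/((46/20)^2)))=-684634079/40800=-16780.25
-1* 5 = -5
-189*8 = -1512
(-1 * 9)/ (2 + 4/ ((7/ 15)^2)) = -0.44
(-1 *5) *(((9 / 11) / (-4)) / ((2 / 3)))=1.53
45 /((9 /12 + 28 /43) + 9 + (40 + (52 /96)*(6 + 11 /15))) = 696600 /836669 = 0.83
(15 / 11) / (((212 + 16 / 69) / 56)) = 2070 / 5753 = 0.36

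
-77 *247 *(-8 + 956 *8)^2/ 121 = -100921038400/ 11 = -9174639854.55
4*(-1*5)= -20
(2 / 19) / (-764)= -1 / 7258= -0.00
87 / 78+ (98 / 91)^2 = 769 / 338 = 2.28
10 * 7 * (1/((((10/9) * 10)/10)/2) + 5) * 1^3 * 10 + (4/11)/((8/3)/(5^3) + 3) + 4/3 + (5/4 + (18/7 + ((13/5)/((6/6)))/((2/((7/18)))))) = 18709716229/3925845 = 4765.78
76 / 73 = 1.04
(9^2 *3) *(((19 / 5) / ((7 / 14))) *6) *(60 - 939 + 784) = -1052676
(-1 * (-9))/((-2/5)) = -45/2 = -22.50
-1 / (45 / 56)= -1.24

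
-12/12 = -1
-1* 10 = -10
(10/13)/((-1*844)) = -5/5486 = -0.00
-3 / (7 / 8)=-24 / 7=-3.43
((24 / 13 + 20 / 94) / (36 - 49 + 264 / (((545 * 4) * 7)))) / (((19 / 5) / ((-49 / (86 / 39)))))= 1763731725 / 1901864071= 0.93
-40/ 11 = -3.64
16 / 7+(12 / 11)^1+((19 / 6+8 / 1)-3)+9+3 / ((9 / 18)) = 12263 / 462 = 26.54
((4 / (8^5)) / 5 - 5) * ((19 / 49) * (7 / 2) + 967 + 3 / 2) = -198625773 / 40960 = -4849.26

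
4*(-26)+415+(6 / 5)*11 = 1621 / 5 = 324.20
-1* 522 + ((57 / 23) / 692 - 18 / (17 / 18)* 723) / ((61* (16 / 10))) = -87566198307 / 132039136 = -663.18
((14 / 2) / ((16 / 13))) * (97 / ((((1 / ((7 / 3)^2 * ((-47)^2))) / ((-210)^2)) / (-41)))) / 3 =-47987140094075 / 12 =-3998928341172.92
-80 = -80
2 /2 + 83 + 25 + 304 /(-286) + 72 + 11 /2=53035 /286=185.44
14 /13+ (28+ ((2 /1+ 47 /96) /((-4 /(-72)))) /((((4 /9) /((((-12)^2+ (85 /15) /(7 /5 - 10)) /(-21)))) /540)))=-23266052037 /62608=-371614.68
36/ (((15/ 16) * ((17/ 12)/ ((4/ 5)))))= 9216/ 425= 21.68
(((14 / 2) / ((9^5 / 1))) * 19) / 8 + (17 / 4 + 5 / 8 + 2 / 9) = 602005 / 118098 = 5.10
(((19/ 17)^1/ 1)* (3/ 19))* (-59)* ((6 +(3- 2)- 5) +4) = -1062/ 17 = -62.47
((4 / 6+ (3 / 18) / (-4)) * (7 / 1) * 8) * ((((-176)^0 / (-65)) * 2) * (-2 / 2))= 14 / 13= 1.08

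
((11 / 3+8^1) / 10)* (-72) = -84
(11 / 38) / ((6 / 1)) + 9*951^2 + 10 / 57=618610301 / 76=8139609.22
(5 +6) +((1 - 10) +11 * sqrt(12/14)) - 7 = -5 +11 * sqrt(42)/7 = 5.18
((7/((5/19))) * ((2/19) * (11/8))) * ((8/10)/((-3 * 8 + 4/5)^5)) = -9625/21003416576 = -0.00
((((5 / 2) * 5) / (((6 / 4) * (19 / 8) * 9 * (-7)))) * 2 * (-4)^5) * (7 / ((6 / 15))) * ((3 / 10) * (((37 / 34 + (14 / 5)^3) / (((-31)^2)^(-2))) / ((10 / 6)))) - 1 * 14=185204940135218 / 24225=7645198767.19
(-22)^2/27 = 484/27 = 17.93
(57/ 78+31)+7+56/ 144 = 4577/ 117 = 39.12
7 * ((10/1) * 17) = 1190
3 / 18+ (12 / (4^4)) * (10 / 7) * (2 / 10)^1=121 / 672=0.18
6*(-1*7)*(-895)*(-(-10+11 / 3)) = 238070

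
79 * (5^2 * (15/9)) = 9875/3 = 3291.67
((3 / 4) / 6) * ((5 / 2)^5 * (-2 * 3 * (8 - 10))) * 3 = 28125 / 64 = 439.45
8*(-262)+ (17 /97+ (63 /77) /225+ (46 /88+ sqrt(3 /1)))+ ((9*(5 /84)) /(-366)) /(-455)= -17374389714943 /8292083800+ sqrt(3)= -2093.57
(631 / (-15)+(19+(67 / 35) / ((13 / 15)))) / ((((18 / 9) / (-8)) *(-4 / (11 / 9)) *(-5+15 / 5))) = 12.75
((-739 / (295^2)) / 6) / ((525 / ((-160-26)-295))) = 355459 / 274128750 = 0.00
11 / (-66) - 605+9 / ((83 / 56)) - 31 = -313787 / 498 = -630.09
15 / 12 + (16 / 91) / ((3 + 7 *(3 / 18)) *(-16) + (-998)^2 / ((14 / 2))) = 48532493 / 38825956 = 1.25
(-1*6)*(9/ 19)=-54/ 19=-2.84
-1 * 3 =-3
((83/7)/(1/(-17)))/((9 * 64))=-1411/4032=-0.35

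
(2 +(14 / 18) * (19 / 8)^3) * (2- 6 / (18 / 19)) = -743977 / 13824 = -53.82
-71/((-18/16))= 568/9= 63.11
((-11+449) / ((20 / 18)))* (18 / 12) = 591.30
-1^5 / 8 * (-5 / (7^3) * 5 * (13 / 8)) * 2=325 / 10976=0.03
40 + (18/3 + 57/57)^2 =89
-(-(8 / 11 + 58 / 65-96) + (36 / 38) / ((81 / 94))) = -11673842 / 122265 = -95.48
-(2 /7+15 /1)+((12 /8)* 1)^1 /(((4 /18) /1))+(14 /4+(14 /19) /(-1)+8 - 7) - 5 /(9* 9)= -208319 /43092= -4.83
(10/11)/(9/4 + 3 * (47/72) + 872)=240/231319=0.00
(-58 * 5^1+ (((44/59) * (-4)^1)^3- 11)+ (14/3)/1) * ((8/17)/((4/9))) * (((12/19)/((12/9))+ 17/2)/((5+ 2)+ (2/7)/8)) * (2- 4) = 11396717693592/13068471149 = 872.08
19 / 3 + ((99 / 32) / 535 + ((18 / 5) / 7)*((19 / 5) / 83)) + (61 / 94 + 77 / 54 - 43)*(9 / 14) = -46624191259 / 2337479200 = -19.95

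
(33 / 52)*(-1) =-33 / 52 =-0.63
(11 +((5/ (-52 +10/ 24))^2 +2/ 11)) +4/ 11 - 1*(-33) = 187788490/ 4214771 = 44.55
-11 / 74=-0.15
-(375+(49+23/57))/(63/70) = -241910/513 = -471.56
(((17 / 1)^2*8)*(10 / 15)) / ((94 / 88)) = 203456 / 141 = 1442.95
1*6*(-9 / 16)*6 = -81 / 4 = -20.25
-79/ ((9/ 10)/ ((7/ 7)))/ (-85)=1.03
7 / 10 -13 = -123 / 10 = -12.30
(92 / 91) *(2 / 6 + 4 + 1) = 5.39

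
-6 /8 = -3 /4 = -0.75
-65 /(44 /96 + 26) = -312 /127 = -2.46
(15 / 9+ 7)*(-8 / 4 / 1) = -17.33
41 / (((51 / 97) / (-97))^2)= 3629700521 / 2601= 1395501.93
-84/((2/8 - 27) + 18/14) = 2352/713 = 3.30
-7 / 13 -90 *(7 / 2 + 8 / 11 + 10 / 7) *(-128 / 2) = 32609701 / 1001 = 32577.12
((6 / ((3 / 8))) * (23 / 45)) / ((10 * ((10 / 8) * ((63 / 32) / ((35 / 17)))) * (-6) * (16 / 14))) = -10304 / 103275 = -0.10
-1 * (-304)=304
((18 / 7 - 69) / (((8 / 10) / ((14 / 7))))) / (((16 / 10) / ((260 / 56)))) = -755625 / 1568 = -481.90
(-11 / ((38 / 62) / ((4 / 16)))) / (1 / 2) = -341 / 38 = -8.97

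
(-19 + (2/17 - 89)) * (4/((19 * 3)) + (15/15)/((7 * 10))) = -9.11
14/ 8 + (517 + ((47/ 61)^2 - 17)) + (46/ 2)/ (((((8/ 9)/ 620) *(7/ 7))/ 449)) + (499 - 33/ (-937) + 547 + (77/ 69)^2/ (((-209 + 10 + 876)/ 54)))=35984488522491273885/ 4994633122964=7204630.98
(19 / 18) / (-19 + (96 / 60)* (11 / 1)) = -95 / 126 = -0.75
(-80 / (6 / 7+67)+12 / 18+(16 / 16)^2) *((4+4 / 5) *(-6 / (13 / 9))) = -60048 / 6175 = -9.72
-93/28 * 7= -93/4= -23.25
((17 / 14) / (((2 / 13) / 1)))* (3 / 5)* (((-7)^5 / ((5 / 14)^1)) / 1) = -11143041 / 50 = -222860.82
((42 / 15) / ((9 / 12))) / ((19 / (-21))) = -392 / 95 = -4.13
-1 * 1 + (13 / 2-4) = 3 / 2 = 1.50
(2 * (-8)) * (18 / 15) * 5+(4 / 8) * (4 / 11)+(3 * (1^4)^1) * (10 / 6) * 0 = -1054 / 11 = -95.82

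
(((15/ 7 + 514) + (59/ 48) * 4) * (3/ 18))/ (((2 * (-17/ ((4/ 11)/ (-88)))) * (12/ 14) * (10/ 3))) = 3979/ 1077120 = 0.00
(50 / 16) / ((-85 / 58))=-2.13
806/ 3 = 268.67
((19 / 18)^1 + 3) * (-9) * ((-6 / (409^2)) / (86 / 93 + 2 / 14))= 142569 / 116260295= 0.00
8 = 8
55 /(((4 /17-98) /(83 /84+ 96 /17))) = -521125 /139608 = -3.73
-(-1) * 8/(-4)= -2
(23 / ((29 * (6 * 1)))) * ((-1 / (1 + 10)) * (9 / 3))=-23 / 638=-0.04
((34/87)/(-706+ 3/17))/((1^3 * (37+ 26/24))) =-0.00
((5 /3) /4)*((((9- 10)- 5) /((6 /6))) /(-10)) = 1 /4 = 0.25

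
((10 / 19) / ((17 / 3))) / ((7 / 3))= 0.04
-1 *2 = -2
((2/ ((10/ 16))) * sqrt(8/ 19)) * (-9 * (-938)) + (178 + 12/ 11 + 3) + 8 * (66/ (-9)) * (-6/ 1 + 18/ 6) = 3939/ 11 + 270144 * sqrt(38)/ 95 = 17887.35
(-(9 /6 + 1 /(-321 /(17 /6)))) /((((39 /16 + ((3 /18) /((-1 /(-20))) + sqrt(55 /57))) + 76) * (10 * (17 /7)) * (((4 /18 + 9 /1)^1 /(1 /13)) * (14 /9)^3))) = -9368206956 /5629249083435523 + 50248512 * sqrt(3135) /140731227085888075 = -0.00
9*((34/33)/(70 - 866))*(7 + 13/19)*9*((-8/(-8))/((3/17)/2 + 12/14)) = -886074/1039775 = -0.85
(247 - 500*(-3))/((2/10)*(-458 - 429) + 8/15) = -26205/2653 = -9.88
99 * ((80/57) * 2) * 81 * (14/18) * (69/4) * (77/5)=88365816/19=4650832.42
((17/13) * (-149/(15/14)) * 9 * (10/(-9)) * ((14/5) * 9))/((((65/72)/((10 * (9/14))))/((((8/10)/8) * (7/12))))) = 80427816/4225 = 19036.17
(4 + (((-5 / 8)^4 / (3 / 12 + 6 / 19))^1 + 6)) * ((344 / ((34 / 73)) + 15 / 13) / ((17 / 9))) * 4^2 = 665335756665 / 10339264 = 64350.40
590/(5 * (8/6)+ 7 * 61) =1770/1301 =1.36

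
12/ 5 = 2.40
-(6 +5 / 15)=-19 / 3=-6.33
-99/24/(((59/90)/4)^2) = -153.58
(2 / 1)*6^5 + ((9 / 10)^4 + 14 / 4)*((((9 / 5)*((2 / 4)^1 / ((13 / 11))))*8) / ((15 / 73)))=979701573 / 62500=15675.23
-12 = -12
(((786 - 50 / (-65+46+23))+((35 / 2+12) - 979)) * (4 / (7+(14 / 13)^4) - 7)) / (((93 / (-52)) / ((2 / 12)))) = -7111822432 / 66497697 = -106.95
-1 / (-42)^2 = -1 / 1764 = -0.00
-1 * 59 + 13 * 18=175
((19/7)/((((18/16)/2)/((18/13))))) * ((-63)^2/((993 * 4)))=28728/4303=6.68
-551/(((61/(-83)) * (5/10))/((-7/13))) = -640262/793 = -807.39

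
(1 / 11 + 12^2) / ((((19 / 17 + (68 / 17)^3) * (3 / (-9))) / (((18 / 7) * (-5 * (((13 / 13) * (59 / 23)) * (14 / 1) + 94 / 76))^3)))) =115290876371271125625 / 1053850204484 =109399681.17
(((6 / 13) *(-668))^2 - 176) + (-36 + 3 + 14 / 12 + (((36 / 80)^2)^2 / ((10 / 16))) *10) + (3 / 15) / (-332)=39912336854941 / 420810000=94846.46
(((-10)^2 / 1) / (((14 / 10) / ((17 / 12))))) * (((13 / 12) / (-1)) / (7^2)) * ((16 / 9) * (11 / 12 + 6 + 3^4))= -29144375 / 83349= -349.67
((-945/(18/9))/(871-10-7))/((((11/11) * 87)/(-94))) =2115/3538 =0.60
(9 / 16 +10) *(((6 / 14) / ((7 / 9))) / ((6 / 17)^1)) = 25857 / 1568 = 16.49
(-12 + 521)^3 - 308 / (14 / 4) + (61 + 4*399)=131873798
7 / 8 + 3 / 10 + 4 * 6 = 1007 / 40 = 25.18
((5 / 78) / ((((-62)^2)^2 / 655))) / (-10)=-655 / 2305108416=-0.00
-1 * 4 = -4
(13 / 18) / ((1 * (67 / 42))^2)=1274 / 4489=0.28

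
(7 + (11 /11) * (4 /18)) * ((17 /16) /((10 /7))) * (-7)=-10829 /288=-37.60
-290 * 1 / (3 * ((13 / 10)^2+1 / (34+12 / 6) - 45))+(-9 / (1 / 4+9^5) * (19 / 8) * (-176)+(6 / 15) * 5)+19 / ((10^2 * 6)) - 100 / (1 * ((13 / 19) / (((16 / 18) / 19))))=-20774935567567 / 8280736144200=-2.51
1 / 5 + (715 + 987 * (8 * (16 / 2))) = 63883.20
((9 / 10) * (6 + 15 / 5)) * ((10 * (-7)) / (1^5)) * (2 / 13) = -1134 / 13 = -87.23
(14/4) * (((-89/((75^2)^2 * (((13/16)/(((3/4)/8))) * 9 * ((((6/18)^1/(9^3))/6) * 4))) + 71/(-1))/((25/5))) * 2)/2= -10095329321/203125000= -49.70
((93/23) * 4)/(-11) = -372/253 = -1.47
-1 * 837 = -837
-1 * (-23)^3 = 12167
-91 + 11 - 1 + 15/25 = -402/5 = -80.40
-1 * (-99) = 99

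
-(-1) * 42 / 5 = 42 / 5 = 8.40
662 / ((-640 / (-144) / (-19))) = -56601 / 20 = -2830.05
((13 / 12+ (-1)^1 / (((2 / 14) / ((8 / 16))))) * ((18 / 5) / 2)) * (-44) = 957 / 5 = 191.40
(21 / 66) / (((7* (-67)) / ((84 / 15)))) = -14 / 3685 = -0.00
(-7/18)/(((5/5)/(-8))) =28/9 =3.11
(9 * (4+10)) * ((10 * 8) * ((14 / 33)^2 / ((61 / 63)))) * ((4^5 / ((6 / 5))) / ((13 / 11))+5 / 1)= 130714281600 / 95953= 1362274.05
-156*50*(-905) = 7059000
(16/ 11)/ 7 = 16/ 77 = 0.21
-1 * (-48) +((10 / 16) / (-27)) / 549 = 5692027 / 118584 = 48.00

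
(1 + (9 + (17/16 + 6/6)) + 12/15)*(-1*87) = -89523/80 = -1119.04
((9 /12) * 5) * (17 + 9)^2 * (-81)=-205335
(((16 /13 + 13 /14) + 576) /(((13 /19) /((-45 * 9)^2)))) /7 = 327931081875 /16562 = 19800210.23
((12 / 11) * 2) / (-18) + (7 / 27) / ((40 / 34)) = 589 / 5940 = 0.10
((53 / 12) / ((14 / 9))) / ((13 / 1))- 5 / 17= -937 / 12376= -0.08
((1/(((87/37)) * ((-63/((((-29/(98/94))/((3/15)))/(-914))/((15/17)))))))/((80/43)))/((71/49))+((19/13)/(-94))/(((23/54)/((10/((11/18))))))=-272007777806447/455029257402720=-0.60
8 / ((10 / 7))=28 / 5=5.60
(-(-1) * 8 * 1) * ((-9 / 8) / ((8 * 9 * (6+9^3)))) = -1 / 5880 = -0.00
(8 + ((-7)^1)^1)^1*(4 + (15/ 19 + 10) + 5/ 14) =4029/ 266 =15.15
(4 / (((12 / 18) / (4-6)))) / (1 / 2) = -24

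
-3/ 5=-0.60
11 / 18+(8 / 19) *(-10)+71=23051 / 342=67.40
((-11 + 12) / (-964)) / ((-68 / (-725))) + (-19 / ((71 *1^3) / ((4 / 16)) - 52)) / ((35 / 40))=-1392663 / 13307056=-0.10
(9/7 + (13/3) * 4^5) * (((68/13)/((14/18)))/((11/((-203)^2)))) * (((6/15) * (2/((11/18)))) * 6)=6908393665728/7865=878371731.18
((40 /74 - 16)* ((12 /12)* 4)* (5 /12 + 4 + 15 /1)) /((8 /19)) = -633061 /222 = -2851.63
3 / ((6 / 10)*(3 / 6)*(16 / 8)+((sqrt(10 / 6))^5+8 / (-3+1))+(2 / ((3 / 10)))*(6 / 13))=995085 / 13095962+2851875*sqrt(15) / 13095962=0.92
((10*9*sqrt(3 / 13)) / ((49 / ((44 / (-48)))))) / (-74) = 165*sqrt(39) / 94276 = 0.01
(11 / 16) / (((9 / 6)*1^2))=0.46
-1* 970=-970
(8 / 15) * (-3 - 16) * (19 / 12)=-722 / 45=-16.04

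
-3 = -3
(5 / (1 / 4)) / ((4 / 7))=35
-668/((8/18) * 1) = -1503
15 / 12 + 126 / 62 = 3.28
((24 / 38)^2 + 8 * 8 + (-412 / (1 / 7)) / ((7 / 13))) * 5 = -9551340 / 361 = -26458.01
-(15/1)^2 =-225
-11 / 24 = -0.46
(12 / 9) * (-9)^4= 8748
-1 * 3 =-3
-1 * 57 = -57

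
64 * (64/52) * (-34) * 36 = -1253376/13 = -96413.54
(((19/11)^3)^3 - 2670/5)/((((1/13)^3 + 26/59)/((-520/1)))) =468152.18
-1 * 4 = -4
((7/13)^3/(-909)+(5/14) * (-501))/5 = -5002672667/139795110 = -35.79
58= 58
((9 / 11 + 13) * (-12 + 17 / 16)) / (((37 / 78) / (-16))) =2074800 / 407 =5097.79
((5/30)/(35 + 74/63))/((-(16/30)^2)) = -4725/291712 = -0.02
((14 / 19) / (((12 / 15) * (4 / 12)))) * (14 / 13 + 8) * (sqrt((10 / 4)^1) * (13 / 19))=6195 * sqrt(10) / 722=27.13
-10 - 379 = -389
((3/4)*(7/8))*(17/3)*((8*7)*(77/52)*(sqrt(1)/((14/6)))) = 27489/208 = 132.16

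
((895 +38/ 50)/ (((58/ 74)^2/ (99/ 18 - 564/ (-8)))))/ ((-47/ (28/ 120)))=-8154864676/ 14822625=-550.16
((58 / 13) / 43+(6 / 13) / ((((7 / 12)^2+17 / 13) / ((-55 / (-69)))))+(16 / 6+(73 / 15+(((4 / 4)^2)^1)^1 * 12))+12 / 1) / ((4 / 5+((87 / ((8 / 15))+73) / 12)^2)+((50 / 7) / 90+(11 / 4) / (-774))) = 81524020558848 / 992974340118787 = 0.08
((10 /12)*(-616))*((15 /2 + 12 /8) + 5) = -21560 /3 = -7186.67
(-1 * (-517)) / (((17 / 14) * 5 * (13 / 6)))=43428 / 1105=39.30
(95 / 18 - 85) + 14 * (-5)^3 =-32935 / 18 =-1829.72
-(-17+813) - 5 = -801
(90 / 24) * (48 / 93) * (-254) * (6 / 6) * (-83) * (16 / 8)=2529840 / 31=81607.74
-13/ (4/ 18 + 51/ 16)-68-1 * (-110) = 18750/ 491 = 38.19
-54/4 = -27/2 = -13.50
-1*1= -1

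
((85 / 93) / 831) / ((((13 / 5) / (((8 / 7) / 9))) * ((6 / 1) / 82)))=139400 / 189884331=0.00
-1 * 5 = -5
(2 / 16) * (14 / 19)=7 / 76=0.09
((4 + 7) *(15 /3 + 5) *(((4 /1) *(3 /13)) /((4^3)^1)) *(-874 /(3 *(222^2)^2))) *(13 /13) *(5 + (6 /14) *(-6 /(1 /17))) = 6513485 /884124206784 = 0.00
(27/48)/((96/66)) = 99/256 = 0.39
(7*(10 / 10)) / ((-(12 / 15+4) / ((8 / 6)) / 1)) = -35 / 18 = -1.94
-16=-16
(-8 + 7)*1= -1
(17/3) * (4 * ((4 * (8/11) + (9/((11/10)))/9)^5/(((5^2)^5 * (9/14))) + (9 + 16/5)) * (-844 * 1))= -1101233110054763024/4718291015625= -233396.61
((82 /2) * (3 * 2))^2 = 60516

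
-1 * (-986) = 986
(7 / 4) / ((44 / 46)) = 1.83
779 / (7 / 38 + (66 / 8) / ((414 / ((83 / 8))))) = 65361216 / 32803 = 1992.54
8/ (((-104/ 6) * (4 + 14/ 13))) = -1/ 11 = -0.09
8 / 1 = 8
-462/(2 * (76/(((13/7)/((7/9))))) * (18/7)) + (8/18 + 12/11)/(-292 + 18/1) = -5830079/2061576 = -2.83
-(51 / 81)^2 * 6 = -578 / 243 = -2.38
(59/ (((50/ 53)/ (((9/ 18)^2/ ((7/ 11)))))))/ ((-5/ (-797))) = 27414409/ 7000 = 3916.34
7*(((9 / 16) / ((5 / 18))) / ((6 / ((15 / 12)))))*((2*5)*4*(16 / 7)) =270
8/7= 1.14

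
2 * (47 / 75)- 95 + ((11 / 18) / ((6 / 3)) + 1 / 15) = -84037 / 900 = -93.37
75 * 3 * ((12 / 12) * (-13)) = -2925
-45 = -45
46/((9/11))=506/9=56.22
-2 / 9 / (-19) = 2 / 171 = 0.01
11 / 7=1.57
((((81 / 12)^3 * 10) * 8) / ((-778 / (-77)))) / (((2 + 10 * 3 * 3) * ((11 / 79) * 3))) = 18141165 / 286304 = 63.36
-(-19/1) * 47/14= 893/14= 63.79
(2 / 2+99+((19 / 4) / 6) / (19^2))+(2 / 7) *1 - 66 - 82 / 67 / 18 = 21955223 / 641592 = 34.22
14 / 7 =2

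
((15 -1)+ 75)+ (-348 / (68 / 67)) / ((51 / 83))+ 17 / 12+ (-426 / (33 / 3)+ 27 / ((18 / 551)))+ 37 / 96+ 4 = 99047647 / 305184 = 324.55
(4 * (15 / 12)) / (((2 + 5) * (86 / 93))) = 465 / 602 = 0.77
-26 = -26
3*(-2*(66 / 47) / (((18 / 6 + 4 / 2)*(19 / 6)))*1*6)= -14256 / 4465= -3.19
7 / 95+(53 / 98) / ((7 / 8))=22541 / 32585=0.69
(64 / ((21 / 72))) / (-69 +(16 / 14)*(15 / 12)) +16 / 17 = -18544 / 8041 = -2.31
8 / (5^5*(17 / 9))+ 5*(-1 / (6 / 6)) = -265553 / 53125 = -5.00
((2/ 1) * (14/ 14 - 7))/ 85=-12/ 85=-0.14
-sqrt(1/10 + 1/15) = -sqrt(6)/6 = -0.41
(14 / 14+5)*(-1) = -6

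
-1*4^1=-4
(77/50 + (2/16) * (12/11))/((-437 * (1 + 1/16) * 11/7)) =-51632/22472725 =-0.00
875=875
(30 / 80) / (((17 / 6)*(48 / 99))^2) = 29403 / 147968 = 0.20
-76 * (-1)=76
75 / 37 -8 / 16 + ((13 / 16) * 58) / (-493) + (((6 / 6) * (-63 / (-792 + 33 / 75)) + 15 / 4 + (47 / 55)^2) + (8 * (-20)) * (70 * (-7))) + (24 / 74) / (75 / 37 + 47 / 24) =1085498925935117099 / 13844577201400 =78406.07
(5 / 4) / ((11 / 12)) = 15 / 11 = 1.36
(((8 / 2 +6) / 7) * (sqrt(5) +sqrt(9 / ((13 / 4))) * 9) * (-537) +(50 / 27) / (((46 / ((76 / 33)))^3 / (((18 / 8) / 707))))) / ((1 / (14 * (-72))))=13310447.97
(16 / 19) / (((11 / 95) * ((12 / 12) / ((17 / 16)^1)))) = 85 / 11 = 7.73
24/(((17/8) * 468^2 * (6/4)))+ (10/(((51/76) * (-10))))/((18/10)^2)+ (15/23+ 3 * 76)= 3664128253/16057197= 228.19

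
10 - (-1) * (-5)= 5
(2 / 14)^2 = 1 / 49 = 0.02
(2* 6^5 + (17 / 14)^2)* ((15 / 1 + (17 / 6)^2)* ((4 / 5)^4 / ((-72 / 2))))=-10108762996 / 2480625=-4075.09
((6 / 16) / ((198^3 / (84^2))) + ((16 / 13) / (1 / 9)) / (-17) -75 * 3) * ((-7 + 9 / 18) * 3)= 4400.20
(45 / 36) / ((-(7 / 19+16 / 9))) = -855 / 1468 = -0.58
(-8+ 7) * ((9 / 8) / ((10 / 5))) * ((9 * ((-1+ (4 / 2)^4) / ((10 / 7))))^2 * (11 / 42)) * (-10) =841995 / 64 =13156.17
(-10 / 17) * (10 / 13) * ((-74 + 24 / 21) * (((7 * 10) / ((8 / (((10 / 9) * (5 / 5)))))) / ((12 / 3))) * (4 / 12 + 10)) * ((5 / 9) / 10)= 96875 / 2106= 46.00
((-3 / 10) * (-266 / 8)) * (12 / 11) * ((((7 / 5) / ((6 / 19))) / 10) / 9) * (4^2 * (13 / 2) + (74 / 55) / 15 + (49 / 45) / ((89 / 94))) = 51257609879 / 908634375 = 56.41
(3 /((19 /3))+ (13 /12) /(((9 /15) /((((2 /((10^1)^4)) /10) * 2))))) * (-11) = -17822717 /3420000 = -5.21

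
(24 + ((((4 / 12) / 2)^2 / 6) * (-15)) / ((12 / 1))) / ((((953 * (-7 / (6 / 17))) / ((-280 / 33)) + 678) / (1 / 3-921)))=-143147555 / 18828531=-7.60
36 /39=12 /13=0.92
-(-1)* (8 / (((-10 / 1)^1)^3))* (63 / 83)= -63 / 10375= -0.01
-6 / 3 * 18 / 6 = -6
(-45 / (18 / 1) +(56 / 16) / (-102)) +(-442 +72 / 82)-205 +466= -1527737 / 8364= -182.66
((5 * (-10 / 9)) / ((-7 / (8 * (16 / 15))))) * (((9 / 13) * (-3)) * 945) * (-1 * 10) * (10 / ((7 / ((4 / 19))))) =69120000 / 1729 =39976.87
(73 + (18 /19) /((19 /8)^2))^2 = 251862455881 /47045881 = 5353.55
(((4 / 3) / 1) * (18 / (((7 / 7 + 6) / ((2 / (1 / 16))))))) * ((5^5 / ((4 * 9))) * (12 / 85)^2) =384000 / 2023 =189.82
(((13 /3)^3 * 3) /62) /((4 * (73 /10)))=10985 /81468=0.13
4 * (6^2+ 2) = 152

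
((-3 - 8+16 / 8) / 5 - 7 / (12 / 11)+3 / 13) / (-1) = 6229 / 780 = 7.99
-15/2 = -7.50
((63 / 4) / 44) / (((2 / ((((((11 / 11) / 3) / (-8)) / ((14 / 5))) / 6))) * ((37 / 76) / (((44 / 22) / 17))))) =-95 / 885632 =-0.00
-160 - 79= -239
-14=-14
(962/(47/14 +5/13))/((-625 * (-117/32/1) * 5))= 430976/19153125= 0.02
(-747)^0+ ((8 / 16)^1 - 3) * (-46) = 116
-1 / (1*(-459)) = 0.00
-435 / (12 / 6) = -435 / 2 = -217.50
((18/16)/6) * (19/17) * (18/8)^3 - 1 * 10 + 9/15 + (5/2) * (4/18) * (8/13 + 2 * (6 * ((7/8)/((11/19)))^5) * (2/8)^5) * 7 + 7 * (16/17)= 31275220761691981/13435632416194560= 2.33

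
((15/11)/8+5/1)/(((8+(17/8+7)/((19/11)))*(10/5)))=8645/44418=0.19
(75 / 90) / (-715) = -1 / 858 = -0.00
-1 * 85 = -85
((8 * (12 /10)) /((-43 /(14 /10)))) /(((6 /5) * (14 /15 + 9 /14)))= -2352 /14233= -0.17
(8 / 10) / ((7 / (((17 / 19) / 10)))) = 34 / 3325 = 0.01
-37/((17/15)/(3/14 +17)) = -133755/238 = -562.00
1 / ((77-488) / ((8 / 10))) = -4 / 2055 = -0.00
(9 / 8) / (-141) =-3 / 376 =-0.01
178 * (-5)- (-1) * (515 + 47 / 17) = -372.24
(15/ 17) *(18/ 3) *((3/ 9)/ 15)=2/ 17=0.12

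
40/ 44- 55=-595/ 11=-54.09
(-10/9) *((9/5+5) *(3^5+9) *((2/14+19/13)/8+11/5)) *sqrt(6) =-297092 *sqrt(6)/65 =-11195.75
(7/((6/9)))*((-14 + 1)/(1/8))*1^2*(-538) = 587496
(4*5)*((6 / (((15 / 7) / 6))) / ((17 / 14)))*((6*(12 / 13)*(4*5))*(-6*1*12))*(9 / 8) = -2482690.32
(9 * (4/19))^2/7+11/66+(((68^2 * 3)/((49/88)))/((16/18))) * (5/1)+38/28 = 7436679200/53067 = 140137.55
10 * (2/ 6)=10/ 3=3.33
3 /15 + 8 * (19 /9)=769 /45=17.09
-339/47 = -7.21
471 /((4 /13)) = 6123 /4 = 1530.75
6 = 6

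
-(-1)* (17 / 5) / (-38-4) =-17 / 210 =-0.08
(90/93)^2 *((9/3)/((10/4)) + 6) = 6480/961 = 6.74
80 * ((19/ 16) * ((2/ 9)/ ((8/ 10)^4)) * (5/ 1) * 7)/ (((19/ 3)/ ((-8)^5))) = -28000000/ 3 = -9333333.33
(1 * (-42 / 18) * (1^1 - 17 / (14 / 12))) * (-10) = -950 / 3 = -316.67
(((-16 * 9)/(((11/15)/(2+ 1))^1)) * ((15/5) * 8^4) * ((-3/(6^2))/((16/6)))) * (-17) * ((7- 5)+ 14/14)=-126904320/11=-11536756.36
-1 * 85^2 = -7225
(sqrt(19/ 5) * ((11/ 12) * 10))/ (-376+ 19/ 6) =-11 * sqrt(95)/ 2237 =-0.05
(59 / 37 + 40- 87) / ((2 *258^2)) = -70 / 205239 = -0.00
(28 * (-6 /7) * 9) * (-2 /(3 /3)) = 432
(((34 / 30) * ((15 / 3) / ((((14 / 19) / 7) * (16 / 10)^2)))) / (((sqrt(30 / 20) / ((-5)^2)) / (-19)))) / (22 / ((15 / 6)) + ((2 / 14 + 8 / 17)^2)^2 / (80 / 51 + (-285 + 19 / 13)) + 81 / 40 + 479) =-21146147182329728125 * sqrt(6) / 3110914613329815888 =-16.65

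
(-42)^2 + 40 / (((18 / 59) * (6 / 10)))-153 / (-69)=1232521 / 621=1984.74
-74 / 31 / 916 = -37 / 14198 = -0.00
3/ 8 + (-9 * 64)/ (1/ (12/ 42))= -9195/ 56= -164.20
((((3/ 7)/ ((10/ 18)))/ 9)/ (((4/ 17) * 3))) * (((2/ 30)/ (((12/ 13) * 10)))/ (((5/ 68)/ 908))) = 852839/ 78750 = 10.83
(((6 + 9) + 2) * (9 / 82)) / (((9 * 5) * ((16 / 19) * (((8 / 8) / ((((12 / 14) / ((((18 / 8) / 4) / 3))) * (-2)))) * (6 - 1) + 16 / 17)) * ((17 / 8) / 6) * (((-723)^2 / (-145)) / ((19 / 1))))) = -5695136 / 3064760127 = -0.00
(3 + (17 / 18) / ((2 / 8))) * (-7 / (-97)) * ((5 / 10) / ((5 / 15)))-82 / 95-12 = -670639 / 55290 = -12.13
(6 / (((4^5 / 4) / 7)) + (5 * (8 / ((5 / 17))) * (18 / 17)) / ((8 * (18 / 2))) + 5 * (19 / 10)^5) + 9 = 10797521 / 80000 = 134.97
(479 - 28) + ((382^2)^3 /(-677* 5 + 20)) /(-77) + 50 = 3107278611260629 /259105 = 11992352950.58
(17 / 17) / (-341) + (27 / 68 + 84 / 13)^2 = 12534367973 / 266476496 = 47.04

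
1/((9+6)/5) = 1/3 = 0.33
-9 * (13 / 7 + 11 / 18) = -311 / 14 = -22.21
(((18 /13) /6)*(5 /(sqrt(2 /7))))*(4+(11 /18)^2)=545*sqrt(14) /216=9.44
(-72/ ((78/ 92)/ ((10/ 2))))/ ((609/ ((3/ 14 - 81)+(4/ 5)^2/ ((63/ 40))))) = 9317576/ 166257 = 56.04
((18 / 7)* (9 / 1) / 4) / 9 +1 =23 / 14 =1.64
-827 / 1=-827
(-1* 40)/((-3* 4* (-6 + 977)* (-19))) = -10/55347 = -0.00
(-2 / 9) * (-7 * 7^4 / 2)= 16807 / 9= 1867.44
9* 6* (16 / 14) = 432 / 7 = 61.71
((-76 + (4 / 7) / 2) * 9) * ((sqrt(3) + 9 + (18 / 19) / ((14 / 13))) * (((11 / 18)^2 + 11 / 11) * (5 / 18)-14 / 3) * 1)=6622615 * sqrt(3) / 2268 + 483450895 / 16758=33906.59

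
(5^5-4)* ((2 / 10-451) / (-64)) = 3517367 / 160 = 21983.54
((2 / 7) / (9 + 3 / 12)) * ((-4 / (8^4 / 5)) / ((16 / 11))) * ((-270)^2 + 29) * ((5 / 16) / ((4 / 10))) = -100277375 / 16973824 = -5.91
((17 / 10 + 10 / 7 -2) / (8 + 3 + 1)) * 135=711 / 56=12.70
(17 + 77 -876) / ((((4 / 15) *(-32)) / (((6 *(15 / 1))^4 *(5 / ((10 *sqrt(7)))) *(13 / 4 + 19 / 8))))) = 1082257453125 *sqrt(7) / 448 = 6391482311.42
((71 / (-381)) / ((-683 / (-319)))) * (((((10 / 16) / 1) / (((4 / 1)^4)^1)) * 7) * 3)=-792715 / 177645568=-0.00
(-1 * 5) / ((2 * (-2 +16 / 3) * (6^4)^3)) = -1 / 2902376448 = -0.00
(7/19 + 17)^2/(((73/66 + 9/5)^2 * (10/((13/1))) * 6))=2569495500/332004841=7.74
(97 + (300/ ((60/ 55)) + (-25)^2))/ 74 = 997/ 74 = 13.47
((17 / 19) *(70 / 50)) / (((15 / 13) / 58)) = 89726 / 1425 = 62.97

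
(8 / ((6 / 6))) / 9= 8 / 9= 0.89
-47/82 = -0.57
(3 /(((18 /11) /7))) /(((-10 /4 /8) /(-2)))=1232 /15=82.13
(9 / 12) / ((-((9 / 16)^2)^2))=-16384 / 2187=-7.49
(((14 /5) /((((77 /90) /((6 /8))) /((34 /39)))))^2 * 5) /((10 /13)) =46818 /1573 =29.76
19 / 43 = 0.44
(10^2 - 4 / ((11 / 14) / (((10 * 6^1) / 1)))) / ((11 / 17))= -38420 / 121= -317.52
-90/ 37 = -2.43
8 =8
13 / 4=3.25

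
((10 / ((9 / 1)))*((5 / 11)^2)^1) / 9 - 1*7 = -68357 / 9801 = -6.97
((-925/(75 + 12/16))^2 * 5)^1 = 68450000/91809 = 745.57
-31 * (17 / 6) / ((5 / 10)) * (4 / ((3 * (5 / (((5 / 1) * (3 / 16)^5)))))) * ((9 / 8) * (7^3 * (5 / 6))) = -73208205 / 4194304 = -17.45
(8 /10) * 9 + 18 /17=702 /85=8.26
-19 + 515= 496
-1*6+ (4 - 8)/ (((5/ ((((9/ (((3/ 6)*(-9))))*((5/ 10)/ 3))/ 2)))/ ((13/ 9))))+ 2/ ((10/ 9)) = -4.01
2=2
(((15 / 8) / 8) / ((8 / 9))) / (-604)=-135 / 309248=-0.00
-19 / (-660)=19 / 660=0.03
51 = 51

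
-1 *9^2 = -81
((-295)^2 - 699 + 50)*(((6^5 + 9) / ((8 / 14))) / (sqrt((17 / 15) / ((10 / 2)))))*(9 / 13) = 52954426350*sqrt(51) / 221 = 1711177582.59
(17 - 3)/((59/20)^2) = 5600/3481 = 1.61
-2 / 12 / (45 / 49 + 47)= -49 / 14088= -0.00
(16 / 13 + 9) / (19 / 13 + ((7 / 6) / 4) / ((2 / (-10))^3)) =-3192 / 10919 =-0.29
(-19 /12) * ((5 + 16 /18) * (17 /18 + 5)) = -107749 /1944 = -55.43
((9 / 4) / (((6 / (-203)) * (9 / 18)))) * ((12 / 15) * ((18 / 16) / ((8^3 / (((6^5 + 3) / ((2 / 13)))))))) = -554277087 / 40960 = -13532.16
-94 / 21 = -4.48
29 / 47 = 0.62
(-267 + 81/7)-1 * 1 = -1795/7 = -256.43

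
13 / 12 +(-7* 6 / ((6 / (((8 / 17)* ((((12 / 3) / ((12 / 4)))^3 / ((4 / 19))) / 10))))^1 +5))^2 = 9105620677 / 1182067500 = 7.70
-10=-10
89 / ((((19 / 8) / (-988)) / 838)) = -31026112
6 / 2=3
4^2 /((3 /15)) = 80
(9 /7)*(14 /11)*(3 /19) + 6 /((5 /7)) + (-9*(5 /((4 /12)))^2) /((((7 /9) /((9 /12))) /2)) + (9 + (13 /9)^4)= -372752366083 /95987430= -3883.35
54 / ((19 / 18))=972 / 19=51.16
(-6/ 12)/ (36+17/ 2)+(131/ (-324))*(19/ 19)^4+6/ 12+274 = 7903499/ 28836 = 274.08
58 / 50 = 29 / 25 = 1.16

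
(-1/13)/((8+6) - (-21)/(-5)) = -5/637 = -0.01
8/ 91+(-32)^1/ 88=-276/ 1001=-0.28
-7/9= -0.78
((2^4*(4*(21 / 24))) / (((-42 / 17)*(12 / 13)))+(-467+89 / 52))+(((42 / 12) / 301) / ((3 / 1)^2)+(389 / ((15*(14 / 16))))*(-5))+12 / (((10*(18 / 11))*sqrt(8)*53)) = -29959487 / 46956+11*sqrt(2) / 3180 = -638.03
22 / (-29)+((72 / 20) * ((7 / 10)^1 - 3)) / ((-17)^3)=-0.76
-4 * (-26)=104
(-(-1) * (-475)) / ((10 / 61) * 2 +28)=-28975 / 1728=-16.77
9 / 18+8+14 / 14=19 / 2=9.50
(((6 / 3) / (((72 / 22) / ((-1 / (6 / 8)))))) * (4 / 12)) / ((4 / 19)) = -209 / 162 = -1.29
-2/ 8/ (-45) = 1/ 180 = 0.01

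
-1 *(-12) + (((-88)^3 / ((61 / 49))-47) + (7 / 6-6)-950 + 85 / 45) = -602143067 / 1098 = -548399.88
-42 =-42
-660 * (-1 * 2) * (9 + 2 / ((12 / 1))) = 12100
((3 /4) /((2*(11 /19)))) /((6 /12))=57 /44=1.30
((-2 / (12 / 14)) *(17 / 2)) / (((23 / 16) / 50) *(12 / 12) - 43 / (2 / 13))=47600 / 670731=0.07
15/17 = 0.88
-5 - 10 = -15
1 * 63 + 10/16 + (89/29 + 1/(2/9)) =16517/232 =71.19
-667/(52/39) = -2001/4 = -500.25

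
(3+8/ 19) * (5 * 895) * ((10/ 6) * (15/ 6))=7271875/ 114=63788.38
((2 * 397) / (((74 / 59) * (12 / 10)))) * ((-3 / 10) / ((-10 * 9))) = 23423 / 13320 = 1.76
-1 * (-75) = 75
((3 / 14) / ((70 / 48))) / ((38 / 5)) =18 / 931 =0.02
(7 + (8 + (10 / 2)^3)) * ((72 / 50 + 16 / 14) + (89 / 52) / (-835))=3922053 / 10855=361.31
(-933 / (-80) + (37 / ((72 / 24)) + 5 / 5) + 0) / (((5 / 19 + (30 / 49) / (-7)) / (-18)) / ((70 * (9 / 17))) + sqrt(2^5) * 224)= 28765557195291 / 7015482620501820370060 + 24463983584677408128 * sqrt(2) / 1753870655125455092515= 0.02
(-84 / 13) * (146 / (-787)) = 12264 / 10231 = 1.20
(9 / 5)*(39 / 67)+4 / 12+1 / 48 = 22543 / 16080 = 1.40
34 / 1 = 34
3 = 3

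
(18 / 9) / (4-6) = -1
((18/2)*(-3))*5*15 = -2025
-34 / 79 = -0.43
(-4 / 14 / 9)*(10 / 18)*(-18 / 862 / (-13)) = -10 / 352989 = -0.00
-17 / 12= -1.42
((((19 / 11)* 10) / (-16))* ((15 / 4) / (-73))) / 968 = 1425 / 24873728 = 0.00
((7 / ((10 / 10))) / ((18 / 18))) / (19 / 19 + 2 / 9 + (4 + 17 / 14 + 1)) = 0.94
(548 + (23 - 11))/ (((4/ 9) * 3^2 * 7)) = 20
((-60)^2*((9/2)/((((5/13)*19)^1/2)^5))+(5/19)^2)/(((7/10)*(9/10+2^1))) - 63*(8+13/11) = -15652044301043/27645645335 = -566.17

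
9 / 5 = 1.80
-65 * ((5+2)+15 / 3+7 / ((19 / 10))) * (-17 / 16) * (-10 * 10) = -4116125 / 38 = -108319.08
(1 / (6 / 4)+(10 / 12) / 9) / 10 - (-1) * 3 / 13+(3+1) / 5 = 7769 / 7020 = 1.11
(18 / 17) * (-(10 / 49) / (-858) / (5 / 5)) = 30 / 119119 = 0.00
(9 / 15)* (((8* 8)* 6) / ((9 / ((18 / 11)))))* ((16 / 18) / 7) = 2048 / 385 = 5.32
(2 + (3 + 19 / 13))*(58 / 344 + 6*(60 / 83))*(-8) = -10806936 / 46397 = -232.92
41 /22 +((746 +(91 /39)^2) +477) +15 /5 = 244195 /198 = 1233.31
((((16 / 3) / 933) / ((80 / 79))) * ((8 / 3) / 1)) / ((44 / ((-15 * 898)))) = -141884 / 30789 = -4.61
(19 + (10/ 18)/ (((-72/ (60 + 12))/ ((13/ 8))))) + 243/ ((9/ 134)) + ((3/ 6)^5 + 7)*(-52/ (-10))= 528863/ 144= 3672.66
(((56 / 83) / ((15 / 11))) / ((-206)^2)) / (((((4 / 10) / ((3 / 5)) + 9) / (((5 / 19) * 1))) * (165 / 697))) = 9758 / 7277720955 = 0.00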